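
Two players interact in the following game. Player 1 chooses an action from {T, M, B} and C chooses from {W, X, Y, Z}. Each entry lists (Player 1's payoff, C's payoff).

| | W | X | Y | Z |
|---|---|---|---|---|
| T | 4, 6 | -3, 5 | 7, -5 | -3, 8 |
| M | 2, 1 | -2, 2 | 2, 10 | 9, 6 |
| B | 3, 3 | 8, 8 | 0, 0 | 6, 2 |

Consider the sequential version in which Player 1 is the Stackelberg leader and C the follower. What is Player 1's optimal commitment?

Work backward from C's decision.
- T: C compares 6, 5, -5, 8 and picks Z; Player 1 would get -3.
- M: C compares 1, 2, 10, 6 and picks Y; Player 1 would get 2.
- B: C compares 3, 8, 0, 2 and picks X; Player 1 would get 8.
Maximizing over -3, 2, 8, Player 1 chooses B. Subgame-perfect outcome: (B, X) with payoffs (8, 8).

B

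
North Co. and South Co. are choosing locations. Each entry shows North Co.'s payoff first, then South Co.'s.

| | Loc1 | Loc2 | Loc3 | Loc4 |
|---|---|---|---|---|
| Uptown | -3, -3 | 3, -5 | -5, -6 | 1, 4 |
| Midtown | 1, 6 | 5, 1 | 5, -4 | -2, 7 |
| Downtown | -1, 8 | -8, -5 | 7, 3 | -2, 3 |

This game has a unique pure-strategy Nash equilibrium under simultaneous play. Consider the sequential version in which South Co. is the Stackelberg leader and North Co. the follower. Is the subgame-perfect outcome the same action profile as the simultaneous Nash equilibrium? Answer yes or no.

no

Backward induction with South Co. moving first.
- Loc1 → North Co. plays Midtown (best of -3, 1, -1); South Co. gets 6.
- Loc2 → North Co. plays Midtown (best of 3, 5, -8); South Co. gets 1.
- Loc3 → North Co. plays Downtown (best of -5, 5, 7); South Co. gets 3.
- Loc4 → North Co. plays Uptown (best of 1, -2, -2); South Co. gets 4.
Among 6, 1, 3, 4, the best is 6 at Loc1. Subgame-perfect outcome: (Midtown, Loc1) with payoffs (1, 6).
Under simultaneous play:
North Co.'s best replies: Loc1→Midtown; Loc2→Midtown; Loc3→Downtown; Loc4→Uptown.
South Co.'s best replies: Uptown→Loc4; Midtown→Loc4; Downtown→Loc1.
Only (Uptown, Loc4) has each player best-responding; Nash payoffs (1, 4).
Sequential outcome (Midtown, Loc1) differs from the Nash profile (Uptown, Loc4).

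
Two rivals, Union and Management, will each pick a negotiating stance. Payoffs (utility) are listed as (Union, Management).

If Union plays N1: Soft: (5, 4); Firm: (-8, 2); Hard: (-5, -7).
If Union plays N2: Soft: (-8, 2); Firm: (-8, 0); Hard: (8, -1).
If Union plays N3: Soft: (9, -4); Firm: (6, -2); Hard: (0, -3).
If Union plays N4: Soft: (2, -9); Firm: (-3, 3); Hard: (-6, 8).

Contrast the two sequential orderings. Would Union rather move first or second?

If Union leads: Management's best replies are N1→Soft, N2→Soft, N3→Firm, N4→Hard; Union's induced payoffs 5, -8, 6, -6; outcome (N3, Firm), payoffs (6, -2).
If Management leads: Union's best replies are Soft→N3, Firm→N3, Hard→N2; Management's induced payoffs -4, -2, -1; outcome (N2, Hard), payoffs (8, -1).
Union gets 6 moving first and 8 moving second, so Union prefers to move second.

second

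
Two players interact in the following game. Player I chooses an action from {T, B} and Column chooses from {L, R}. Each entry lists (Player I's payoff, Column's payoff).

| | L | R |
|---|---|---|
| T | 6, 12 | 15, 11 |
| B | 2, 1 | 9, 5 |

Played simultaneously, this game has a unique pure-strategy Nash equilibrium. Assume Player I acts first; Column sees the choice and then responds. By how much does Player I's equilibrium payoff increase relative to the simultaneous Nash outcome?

3

Backward induction with Player I moving first.
- T: BR = L, leader payoff 6.
- B: BR = R, leader payoff 9.
Player I's induced payoffs are 6, 9, so Player I commits to B. Subgame-perfect outcome: (B, R) with payoffs (9, 5).
Now find the simultaneous Nash equilibrium.
Player I's best replies: L→T; R→T.
Column's best replies: T→L; B→R.
The unique mutual best reply is (T, L), giving (6, 12).
Player I's commitment gain: 9 − 6 = 3.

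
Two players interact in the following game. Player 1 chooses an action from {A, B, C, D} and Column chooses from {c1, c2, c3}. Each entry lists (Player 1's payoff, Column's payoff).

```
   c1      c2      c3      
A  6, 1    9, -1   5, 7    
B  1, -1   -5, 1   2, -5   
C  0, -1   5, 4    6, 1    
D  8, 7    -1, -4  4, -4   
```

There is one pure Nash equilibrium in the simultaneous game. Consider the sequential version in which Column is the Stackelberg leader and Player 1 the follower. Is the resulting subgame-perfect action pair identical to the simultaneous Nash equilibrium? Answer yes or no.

Player 1 best-responds to each possible Column move:
- c1: BR = D, leader payoff 7.
- c2: BR = A, leader payoff -1.
- c3: BR = C, leader payoff 1.
Among 7, -1, 1, the best is 7 at c1. Subgame-perfect outcome: (D, c1) with payoffs (8, 7).
Under simultaneous play:
Player 1's best replies: c1→D; c2→A; c3→C.
Column's best replies: A→c3; B→c2; C→c2; D→c1.
The unique mutual best reply is (D, c1), giving (8, 7).
Sequential outcome (D, c1) coincides with the Nash profile (D, c1).

yes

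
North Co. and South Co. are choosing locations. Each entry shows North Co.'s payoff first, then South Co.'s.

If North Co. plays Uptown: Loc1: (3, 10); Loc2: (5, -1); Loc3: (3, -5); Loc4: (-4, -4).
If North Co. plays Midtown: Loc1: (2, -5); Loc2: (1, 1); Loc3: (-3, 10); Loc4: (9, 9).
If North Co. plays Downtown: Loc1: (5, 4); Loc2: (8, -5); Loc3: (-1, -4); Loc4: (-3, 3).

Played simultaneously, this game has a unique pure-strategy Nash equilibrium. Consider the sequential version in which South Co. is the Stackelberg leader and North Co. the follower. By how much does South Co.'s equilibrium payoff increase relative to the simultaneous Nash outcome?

5

Solve by backward induction (South Co. leads).
- Loc1: North Co. compares 3, 2, 5 and picks Downtown; South Co. would get 4.
- Loc2: North Co. compares 5, 1, 8 and picks Downtown; South Co. would get -5.
- Loc3: North Co. compares 3, -3, -1 and picks Uptown; South Co. would get -5.
- Loc4: North Co. compares -4, 9, -3 and picks Midtown; South Co. would get 9.
Maximizing over 4, -5, -5, 9, South Co. chooses Loc4. Subgame-perfect outcome: (Midtown, Loc4) with payoffs (9, 9).
Now find the simultaneous Nash equilibrium.
North Co.'s best replies: Loc1→Downtown; Loc2→Downtown; Loc3→Uptown; Loc4→Midtown.
South Co.'s best replies: Uptown→Loc1; Midtown→Loc3; Downtown→Loc1.
The unique mutual best reply is (Downtown, Loc1), giving (5, 4).
South Co.'s commitment gain: 9 − 4 = 5.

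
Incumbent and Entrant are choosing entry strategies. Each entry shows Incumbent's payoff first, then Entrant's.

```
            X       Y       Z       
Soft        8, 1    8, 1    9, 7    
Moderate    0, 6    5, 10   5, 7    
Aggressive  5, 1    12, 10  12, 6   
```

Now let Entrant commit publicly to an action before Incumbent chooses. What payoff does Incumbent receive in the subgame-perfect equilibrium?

12

Backward induction with Entrant moving first.
- X: BR = Soft, leader payoff 1.
- Y: BR = Aggressive, leader payoff 10.
- Z: BR = Aggressive, leader payoff 6.
Among 1, 10, 6, the best is 10 at Y. Subgame-perfect outcome: (Aggressive, Y) with payoffs (12, 10).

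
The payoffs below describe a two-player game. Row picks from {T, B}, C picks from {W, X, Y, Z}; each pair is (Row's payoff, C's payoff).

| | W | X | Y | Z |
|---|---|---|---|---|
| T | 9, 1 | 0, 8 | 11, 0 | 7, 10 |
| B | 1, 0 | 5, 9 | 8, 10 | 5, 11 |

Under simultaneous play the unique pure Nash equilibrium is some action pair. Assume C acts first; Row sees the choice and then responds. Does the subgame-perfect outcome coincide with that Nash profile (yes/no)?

Backward induction with C moving first.
- W: BR = T, leader payoff 1.
- X: BR = B, leader payoff 9.
- Y: BR = T, leader payoff 0.
- Z: BR = T, leader payoff 10.
Maximizing over 1, 9, 0, 10, C chooses Z. Subgame-perfect outcome: (T, Z) with payoffs (7, 10).
Now find the simultaneous Nash equilibrium.
Row's best replies: W→T; X→B; Y→T; Z→T.
C's best replies: T→Z; B→Z.
The unique mutual best reply is (T, Z), giving (7, 10).
Sequential outcome (T, Z) coincides with the Nash profile (T, Z).

yes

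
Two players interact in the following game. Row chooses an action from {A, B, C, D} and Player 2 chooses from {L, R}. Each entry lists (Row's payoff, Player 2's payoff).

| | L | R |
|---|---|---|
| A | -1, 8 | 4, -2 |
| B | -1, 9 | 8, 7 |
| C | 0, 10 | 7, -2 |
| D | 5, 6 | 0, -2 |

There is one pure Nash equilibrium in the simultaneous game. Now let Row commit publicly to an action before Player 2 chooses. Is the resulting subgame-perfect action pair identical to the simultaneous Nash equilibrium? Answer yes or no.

yes

Work backward from Player 2's decision.
- A → Player 2 plays L (best of 8, -2); Row gets -1.
- B → Player 2 plays L (best of 9, 7); Row gets -1.
- C → Player 2 plays L (best of 10, -2); Row gets 0.
- D → Player 2 plays L (best of 6, -2); Row gets 5.
Row's induced payoffs are -1, -1, 0, 5, so Row commits to D. Subgame-perfect outcome: (D, L) with payoffs (5, 6).
Under simultaneous play:
Row's best replies: L→D; R→B.
Player 2's best replies: A→L; B→L; C→L; D→L.
The unique mutual best reply is (D, L), giving (5, 6).
Sequential outcome (D, L) coincides with the Nash profile (D, L).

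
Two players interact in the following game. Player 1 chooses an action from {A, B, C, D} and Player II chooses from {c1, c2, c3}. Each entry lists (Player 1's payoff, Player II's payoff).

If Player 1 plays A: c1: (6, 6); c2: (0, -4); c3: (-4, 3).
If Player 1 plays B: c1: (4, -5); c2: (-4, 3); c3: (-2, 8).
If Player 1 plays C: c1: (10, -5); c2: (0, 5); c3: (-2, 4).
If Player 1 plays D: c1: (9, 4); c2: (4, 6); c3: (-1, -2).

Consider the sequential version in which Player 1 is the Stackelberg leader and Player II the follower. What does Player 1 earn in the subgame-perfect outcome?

Solve by backward induction (Player 1 leads).
- A: BR = c1, leader payoff 6.
- B: BR = c3, leader payoff -2.
- C: BR = c2, leader payoff 0.
- D: BR = c2, leader payoff 4.
Maximizing over 6, -2, 0, 4, Player 1 chooses A. Subgame-perfect outcome: (A, c1) with payoffs (6, 6).

6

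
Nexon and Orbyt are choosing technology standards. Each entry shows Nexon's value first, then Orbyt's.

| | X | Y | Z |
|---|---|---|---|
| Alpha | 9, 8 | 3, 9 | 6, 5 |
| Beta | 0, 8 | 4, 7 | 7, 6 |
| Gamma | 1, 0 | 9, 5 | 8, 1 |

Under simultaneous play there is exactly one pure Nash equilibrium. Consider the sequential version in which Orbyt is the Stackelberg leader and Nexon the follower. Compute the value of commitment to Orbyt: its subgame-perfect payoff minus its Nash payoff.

Backward induction with Orbyt moving first.
- X → Nexon plays Alpha (best of 9, 0, 1); Orbyt gets 8.
- Y → Nexon plays Gamma (best of 3, 4, 9); Orbyt gets 5.
- Z → Nexon plays Gamma (best of 6, 7, 8); Orbyt gets 1.
Orbyt's induced payoffs are 8, 5, 1, so Orbyt commits to X. Subgame-perfect outcome: (Alpha, X) with payoffs (9, 8).
Now find the simultaneous Nash equilibrium.
Nexon's best replies: X→Alpha; Y→Gamma; Z→Gamma.
Orbyt's best replies: Alpha→Y; Beta→X; Gamma→Y.
Only (Gamma, Y) has each player best-responding; Nash payoffs (9, 5).
Orbyt's commitment gain: 8 − 5 = 3.

3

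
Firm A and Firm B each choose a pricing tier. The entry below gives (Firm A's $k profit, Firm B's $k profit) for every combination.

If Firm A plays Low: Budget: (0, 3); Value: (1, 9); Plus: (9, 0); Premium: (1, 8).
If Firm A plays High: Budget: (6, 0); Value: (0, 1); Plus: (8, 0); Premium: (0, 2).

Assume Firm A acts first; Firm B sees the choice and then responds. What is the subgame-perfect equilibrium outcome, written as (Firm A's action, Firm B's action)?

(Low, Value)

Work backward from Firm B's decision.
- Low: BR = Value, leader payoff 1.
- High: BR = Premium, leader payoff 0.
Maximizing over 1, 0, Firm A chooses Low. Subgame-perfect outcome: (Low, Value) with payoffs (1, 9).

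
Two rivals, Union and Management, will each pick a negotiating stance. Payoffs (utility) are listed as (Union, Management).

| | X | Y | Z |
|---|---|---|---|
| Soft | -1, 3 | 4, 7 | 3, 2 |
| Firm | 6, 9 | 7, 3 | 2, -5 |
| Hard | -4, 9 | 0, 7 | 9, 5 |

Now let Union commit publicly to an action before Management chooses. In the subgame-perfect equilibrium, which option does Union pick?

Solve by backward induction (Union leads).
- Soft: Management compares 3, 7, 2 and picks Y; Union would get 4.
- Firm: Management compares 9, 3, -5 and picks X; Union would get 6.
- Hard: Management compares 9, 7, 5 and picks X; Union would get -4.
Maximizing over 4, 6, -4, Union chooses Firm. Subgame-perfect outcome: (Firm, X) with payoffs (6, 9).

Firm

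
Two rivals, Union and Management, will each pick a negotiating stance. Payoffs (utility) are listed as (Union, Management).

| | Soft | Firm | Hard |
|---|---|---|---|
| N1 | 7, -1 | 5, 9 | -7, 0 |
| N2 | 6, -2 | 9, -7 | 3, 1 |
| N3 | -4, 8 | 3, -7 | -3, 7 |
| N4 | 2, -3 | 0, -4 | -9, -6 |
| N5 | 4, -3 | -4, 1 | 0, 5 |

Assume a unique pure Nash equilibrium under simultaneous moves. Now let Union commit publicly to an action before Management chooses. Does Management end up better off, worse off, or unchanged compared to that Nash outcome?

Solve by backward induction (Union leads).
- N1: BR = Firm, leader payoff 5.
- N2: BR = Hard, leader payoff 3.
- N3: BR = Soft, leader payoff -4.
- N4: BR = Soft, leader payoff 2.
- N5: BR = Hard, leader payoff 0.
Among 5, 3, -4, 2, 0, the best is 5 at N1. Subgame-perfect outcome: (N1, Firm) with payoffs (5, 9).
Now find the simultaneous Nash equilibrium.
Union's best replies: Soft→N1; Firm→N2; Hard→N2.
Management's best replies: N1→Firm; N2→Hard; N3→Soft; N4→Soft; N5→Hard.
The unique mutual best reply is (N2, Hard), giving (3, 1).
Management earns 9 sequentially versus 1 at the Nash outcome: better off.

better off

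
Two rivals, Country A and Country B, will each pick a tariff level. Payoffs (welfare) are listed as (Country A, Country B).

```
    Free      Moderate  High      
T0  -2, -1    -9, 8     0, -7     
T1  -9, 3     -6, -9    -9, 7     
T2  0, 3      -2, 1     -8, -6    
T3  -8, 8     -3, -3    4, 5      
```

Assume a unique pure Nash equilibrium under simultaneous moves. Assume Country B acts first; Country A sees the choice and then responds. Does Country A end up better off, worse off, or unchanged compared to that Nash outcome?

Work backward from Country A's decision.
- Free → Country A plays T2 (best of -2, -9, 0, -8); Country B gets 3.
- Moderate → Country A plays T2 (best of -9, -6, -2, -3); Country B gets 1.
- High → Country A plays T3 (best of 0, -9, -8, 4); Country B gets 5.
Among 3, 1, 5, the best is 5 at High. Subgame-perfect outcome: (T3, High) with payoffs (4, 5).
For the simultaneous game, intersect best replies.
Country A's best replies: Free→T2; Moderate→T2; High→T3.
Country B's best replies: T0→Moderate; T1→High; T2→Free; T3→Free.
The unique mutual best reply is (T2, Free), giving (0, 3).
Country A earns 4 sequentially versus 0 at the Nash outcome: better off.

better off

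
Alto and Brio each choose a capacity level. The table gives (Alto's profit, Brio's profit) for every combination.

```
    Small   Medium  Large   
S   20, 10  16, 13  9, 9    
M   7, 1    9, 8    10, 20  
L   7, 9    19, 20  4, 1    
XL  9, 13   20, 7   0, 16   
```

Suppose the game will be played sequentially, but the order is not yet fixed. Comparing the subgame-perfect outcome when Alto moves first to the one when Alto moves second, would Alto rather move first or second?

If Alto leads: Brio's best replies are S→Medium, M→Large, L→Medium, XL→Large; Alto's induced payoffs 16, 10, 19, 0; outcome (L, Medium), payoffs (19, 20).
If Brio leads: Alto's best replies are Small→S, Medium→XL, Large→M; Brio's induced payoffs 10, 7, 20; outcome (M, Large), payoffs (10, 20).
Alto gets 19 moving first and 10 moving second, so Alto prefers to move first.

first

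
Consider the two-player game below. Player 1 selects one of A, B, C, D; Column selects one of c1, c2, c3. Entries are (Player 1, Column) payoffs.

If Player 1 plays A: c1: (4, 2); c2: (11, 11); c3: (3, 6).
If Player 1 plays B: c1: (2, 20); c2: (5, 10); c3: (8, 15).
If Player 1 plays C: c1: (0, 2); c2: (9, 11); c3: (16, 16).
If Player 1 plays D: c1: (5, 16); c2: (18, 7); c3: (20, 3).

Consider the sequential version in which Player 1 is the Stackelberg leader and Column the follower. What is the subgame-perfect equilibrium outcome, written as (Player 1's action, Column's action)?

(C, c3)

Solve by backward induction (Player 1 leads).
- A: Column compares 2, 11, 6 and picks c2; Player 1 would get 11.
- B: Column compares 20, 10, 15 and picks c1; Player 1 would get 2.
- C: Column compares 2, 11, 16 and picks c3; Player 1 would get 16.
- D: Column compares 16, 7, 3 and picks c1; Player 1 would get 5.
Maximizing over 11, 2, 16, 5, Player 1 chooses C. Subgame-perfect outcome: (C, c3) with payoffs (16, 16).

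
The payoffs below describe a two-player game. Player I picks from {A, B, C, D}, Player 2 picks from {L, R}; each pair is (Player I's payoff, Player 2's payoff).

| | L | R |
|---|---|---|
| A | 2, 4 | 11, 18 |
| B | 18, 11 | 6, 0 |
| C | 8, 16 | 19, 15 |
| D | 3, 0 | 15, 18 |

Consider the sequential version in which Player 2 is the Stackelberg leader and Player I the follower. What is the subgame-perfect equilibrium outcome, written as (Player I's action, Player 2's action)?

(C, R)

Solve by backward induction (Player 2 leads).
- L: Player I compares 2, 18, 8, 3 and picks B; Player 2 would get 11.
- R: Player I compares 11, 6, 19, 15 and picks C; Player 2 would get 15.
Maximizing over 11, 15, Player 2 chooses R. Subgame-perfect outcome: (C, R) with payoffs (19, 15).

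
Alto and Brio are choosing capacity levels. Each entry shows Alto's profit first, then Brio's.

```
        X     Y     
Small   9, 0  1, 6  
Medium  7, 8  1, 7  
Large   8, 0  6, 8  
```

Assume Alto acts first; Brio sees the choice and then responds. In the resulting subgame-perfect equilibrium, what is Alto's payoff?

7

Brio best-responds to each possible Alto move:
- Small: BR = Y, leader payoff 1.
- Medium: BR = X, leader payoff 7.
- Large: BR = Y, leader payoff 6.
Alto's induced payoffs are 1, 7, 6, so Alto commits to Medium. Subgame-perfect outcome: (Medium, X) with payoffs (7, 8).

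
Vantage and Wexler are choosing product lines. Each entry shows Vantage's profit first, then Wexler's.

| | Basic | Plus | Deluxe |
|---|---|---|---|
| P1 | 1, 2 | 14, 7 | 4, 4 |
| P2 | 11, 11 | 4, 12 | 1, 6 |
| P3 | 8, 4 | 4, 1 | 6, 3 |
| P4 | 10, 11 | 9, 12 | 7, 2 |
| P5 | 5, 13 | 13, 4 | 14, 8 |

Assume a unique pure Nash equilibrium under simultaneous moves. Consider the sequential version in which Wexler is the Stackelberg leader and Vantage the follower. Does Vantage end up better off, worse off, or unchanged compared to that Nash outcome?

worse off

Vantage best-responds to each possible Wexler move:
- Basic → Vantage plays P2 (best of 1, 11, 8, 10, 5); Wexler gets 11.
- Plus → Vantage plays P1 (best of 14, 4, 4, 9, 13); Wexler gets 7.
- Deluxe → Vantage plays P5 (best of 4, 1, 6, 7, 14); Wexler gets 8.
Among 11, 7, 8, the best is 11 at Basic. Subgame-perfect outcome: (P2, Basic) with payoffs (11, 11).
Now find the simultaneous Nash equilibrium.
Vantage's best replies: Basic→P2; Plus→P1; Deluxe→P5.
Wexler's best replies: P1→Plus; P2→Plus; P3→Basic; P4→Plus; P5→Basic.
Only (P1, Plus) has each player best-responding; Nash payoffs (14, 7).
Vantage earns 11 sequentially versus 14 at the Nash outcome: worse off.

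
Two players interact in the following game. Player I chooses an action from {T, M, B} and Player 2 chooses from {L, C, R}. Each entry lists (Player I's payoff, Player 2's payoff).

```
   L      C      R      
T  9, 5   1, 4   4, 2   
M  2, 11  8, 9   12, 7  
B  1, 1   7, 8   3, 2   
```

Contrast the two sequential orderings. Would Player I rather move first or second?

first

If Player I leads: Player 2's best replies are T→L, M→L, B→C; Player I's induced payoffs 9, 2, 7; outcome (T, L), payoffs (9, 5).
If Player 2 leads: Player I's best replies are L→T, C→M, R→M; Player 2's induced payoffs 5, 9, 7; outcome (M, C), payoffs (8, 9).
Player I gets 9 moving first and 8 moving second, so Player I prefers to move first.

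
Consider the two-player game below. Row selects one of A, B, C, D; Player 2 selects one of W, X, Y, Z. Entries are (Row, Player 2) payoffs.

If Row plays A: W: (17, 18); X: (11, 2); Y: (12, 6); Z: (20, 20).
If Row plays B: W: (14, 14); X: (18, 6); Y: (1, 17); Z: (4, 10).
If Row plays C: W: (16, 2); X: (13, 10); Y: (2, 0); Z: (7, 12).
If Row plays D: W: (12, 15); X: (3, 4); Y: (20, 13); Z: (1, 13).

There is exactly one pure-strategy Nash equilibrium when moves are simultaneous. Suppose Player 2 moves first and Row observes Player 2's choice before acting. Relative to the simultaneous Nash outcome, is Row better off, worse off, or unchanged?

unchanged

Solve by backward induction (Player 2 leads).
- W → Row plays A (best of 17, 14, 16, 12); Player 2 gets 18.
- X → Row plays B (best of 11, 18, 13, 3); Player 2 gets 6.
- Y → Row plays D (best of 12, 1, 2, 20); Player 2 gets 13.
- Z → Row plays A (best of 20, 4, 7, 1); Player 2 gets 20.
Maximizing over 18, 6, 13, 20, Player 2 chooses Z. Subgame-perfect outcome: (A, Z) with payoffs (20, 20).
Under simultaneous play:
Row's best replies: W→A; X→B; Y→D; Z→A.
Player 2's best replies: A→Z; B→Y; C→Z; D→W.
Only (A, Z) has each player best-responding; Nash payoffs (20, 20).
Row earns 20 sequentially versus 20 at the Nash outcome: unchanged.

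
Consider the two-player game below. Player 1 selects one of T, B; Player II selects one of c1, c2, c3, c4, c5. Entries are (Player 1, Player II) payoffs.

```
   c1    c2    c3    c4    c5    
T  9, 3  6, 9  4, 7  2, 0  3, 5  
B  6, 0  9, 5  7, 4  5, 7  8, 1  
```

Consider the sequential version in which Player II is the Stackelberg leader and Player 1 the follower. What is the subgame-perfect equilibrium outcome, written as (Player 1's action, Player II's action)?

(B, c4)

Work backward from Player 1's decision.
- c1 → Player 1 plays T (best of 9, 6); Player II gets 3.
- c2 → Player 1 plays B (best of 6, 9); Player II gets 5.
- c3 → Player 1 plays B (best of 4, 7); Player II gets 4.
- c4 → Player 1 plays B (best of 2, 5); Player II gets 7.
- c5 → Player 1 plays B (best of 3, 8); Player II gets 1.
Among 3, 5, 4, 7, 1, the best is 7 at c4. Subgame-perfect outcome: (B, c4) with payoffs (5, 7).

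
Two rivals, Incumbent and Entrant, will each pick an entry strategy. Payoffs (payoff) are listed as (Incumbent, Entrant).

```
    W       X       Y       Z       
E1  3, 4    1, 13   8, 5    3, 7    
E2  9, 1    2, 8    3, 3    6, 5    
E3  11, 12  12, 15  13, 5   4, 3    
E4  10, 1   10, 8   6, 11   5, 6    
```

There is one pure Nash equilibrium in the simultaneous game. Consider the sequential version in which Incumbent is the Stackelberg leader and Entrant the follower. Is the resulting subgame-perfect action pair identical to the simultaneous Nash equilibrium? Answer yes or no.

Work backward from Entrant's decision.
- E1: Entrant compares 4, 13, 5, 7 and picks X; Incumbent would get 1.
- E2: Entrant compares 1, 8, 3, 5 and picks X; Incumbent would get 2.
- E3: Entrant compares 12, 15, 5, 3 and picks X; Incumbent would get 12.
- E4: Entrant compares 1, 8, 11, 6 and picks Y; Incumbent would get 6.
Maximizing over 1, 2, 12, 6, Incumbent chooses E3. Subgame-perfect outcome: (E3, X) with payoffs (12, 15).
Under simultaneous play:
Incumbent's best replies: W→E3; X→E3; Y→E3; Z→E2.
Entrant's best replies: E1→X; E2→X; E3→X; E4→Y.
Only (E3, X) has each player best-responding; Nash payoffs (12, 15).
Sequential outcome (E3, X) coincides with the Nash profile (E3, X).

yes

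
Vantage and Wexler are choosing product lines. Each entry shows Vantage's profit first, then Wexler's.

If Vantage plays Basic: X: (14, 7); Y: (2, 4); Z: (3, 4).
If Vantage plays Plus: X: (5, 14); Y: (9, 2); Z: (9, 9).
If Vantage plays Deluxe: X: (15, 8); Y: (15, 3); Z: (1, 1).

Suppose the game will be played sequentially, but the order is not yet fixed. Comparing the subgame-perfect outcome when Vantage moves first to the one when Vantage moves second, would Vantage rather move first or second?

first

If Vantage leads: Wexler's best replies are Basic→X, Plus→X, Deluxe→X; Vantage's induced payoffs 14, 5, 15; outcome (Deluxe, X), payoffs (15, 8).
If Wexler leads: Vantage's best replies are X→Deluxe, Y→Deluxe, Z→Plus; Wexler's induced payoffs 8, 3, 9; outcome (Plus, Z), payoffs (9, 9).
Vantage gets 15 moving first and 9 moving second, so Vantage prefers to move first.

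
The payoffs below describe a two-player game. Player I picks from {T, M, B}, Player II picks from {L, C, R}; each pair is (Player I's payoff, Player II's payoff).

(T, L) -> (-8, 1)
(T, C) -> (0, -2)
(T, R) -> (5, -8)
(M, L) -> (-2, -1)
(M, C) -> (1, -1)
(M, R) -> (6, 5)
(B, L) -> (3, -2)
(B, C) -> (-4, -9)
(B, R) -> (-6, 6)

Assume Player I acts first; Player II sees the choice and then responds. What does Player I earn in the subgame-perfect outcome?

6

Work backward from Player II's decision.
- T: Player II compares 1, -2, -8 and picks L; Player I would get -8.
- M: Player II compares -1, -1, 5 and picks R; Player I would get 6.
- B: Player II compares -2, -9, 6 and picks R; Player I would get -6.
Player I's induced payoffs are -8, 6, -6, so Player I commits to M. Subgame-perfect outcome: (M, R) with payoffs (6, 5).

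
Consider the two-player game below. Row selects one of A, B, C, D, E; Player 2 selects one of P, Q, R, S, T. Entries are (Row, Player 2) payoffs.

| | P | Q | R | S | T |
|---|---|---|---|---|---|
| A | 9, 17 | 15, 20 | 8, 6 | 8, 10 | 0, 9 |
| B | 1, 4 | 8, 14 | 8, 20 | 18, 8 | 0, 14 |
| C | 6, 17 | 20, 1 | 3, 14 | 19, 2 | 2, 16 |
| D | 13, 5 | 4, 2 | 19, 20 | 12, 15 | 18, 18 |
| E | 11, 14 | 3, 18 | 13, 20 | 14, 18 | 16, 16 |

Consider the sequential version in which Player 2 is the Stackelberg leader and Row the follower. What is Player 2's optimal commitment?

R

Row best-responds to each possible Player 2 move:
- P → Row plays D (best of 9, 1, 6, 13, 11); Player 2 gets 5.
- Q → Row plays C (best of 15, 8, 20, 4, 3); Player 2 gets 1.
- R → Row plays D (best of 8, 8, 3, 19, 13); Player 2 gets 20.
- S → Row plays C (best of 8, 18, 19, 12, 14); Player 2 gets 2.
- T → Row plays D (best of 0, 0, 2, 18, 16); Player 2 gets 18.
Player 2's induced payoffs are 5, 1, 20, 2, 18, so Player 2 commits to R. Subgame-perfect outcome: (D, R) with payoffs (19, 20).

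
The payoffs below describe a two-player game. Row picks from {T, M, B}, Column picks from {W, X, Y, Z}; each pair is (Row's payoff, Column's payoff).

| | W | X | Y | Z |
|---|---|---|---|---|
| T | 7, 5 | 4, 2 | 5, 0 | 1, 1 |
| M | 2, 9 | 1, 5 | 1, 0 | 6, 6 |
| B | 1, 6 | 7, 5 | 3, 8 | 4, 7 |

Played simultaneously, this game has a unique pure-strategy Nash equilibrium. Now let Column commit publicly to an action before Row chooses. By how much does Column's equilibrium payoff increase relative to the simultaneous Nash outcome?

Row best-responds to each possible Column move:
- W: Row compares 7, 2, 1 and picks T; Column would get 5.
- X: Row compares 4, 1, 7 and picks B; Column would get 5.
- Y: Row compares 5, 1, 3 and picks T; Column would get 0.
- Z: Row compares 1, 6, 4 and picks M; Column would get 6.
Maximizing over 5, 5, 0, 6, Column chooses Z. Subgame-perfect outcome: (M, Z) with payoffs (6, 6).
Under simultaneous play:
Row's best replies: W→T; X→B; Y→T; Z→M.
Column's best replies: T→W; M→W; B→Y.
The unique mutual best reply is (T, W), giving (7, 5).
Column's commitment gain: 6 − 5 = 1.

1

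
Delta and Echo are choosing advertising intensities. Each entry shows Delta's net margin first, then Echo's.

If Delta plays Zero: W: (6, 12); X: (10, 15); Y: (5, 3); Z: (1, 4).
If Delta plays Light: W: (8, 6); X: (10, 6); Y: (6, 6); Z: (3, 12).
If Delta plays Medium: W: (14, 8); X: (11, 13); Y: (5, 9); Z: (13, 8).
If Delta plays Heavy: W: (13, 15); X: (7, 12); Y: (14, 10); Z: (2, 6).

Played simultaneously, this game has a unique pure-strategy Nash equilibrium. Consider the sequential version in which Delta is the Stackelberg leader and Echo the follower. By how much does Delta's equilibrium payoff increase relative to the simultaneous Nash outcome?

2

Work backward from Echo's decision.
- Zero → Echo plays X (best of 12, 15, 3, 4); Delta gets 10.
- Light → Echo plays Z (best of 6, 6, 6, 12); Delta gets 3.
- Medium → Echo plays X (best of 8, 13, 9, 8); Delta gets 11.
- Heavy → Echo plays W (best of 15, 12, 10, 6); Delta gets 13.
Among 10, 3, 11, 13, the best is 13 at Heavy. Subgame-perfect outcome: (Heavy, W) with payoffs (13, 15).
Under simultaneous play:
Delta's best replies: W→Medium; X→Medium; Y→Heavy; Z→Medium.
Echo's best replies: Zero→X; Light→Z; Medium→X; Heavy→W.
Only (Medium, X) has each player best-responding; Nash payoffs (11, 13).
Delta's commitment gain: 13 − 11 = 2.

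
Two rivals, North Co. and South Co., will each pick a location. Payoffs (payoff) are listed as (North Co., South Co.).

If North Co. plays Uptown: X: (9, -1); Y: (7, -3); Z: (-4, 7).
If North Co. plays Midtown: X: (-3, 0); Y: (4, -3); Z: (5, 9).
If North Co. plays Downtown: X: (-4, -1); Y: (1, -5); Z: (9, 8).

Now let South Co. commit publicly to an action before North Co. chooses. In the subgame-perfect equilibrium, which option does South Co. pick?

Solve by backward induction (South Co. leads).
- X: BR = Uptown, leader payoff -1.
- Y: BR = Uptown, leader payoff -3.
- Z: BR = Downtown, leader payoff 8.
Maximizing over -1, -3, 8, South Co. chooses Z. Subgame-perfect outcome: (Downtown, Z) with payoffs (9, 8).

Z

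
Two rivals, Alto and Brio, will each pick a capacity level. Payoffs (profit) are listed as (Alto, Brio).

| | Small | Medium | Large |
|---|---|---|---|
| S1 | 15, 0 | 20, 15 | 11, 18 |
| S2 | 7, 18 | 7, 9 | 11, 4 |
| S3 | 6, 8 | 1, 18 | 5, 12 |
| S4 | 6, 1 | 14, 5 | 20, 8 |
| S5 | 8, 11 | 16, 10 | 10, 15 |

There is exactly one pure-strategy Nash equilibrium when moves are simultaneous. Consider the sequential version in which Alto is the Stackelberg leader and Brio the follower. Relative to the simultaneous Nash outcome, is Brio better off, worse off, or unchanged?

unchanged

Brio best-responds to each possible Alto move:
- S1 → Brio plays Large (best of 0, 15, 18); Alto gets 11.
- S2 → Brio plays Small (best of 18, 9, 4); Alto gets 7.
- S3 → Brio plays Medium (best of 8, 18, 12); Alto gets 1.
- S4 → Brio plays Large (best of 1, 5, 8); Alto gets 20.
- S5 → Brio plays Large (best of 11, 10, 15); Alto gets 10.
Maximizing over 11, 7, 1, 20, 10, Alto chooses S4. Subgame-perfect outcome: (S4, Large) with payoffs (20, 8).
Now find the simultaneous Nash equilibrium.
Alto's best replies: Small→S1; Medium→S1; Large→S4.
Brio's best replies: S1→Large; S2→Small; S3→Medium; S4→Large; S5→Large.
Only (S4, Large) has each player best-responding; Nash payoffs (20, 8).
Brio earns 8 sequentially versus 8 at the Nash outcome: unchanged.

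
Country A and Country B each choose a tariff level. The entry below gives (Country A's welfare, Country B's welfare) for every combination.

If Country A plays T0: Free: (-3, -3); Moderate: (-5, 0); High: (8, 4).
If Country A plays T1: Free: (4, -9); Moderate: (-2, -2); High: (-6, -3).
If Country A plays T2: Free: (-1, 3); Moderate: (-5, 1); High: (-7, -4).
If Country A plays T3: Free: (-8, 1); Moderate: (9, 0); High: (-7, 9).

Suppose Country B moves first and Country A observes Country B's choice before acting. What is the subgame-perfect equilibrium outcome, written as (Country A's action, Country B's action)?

(T0, High)

Backward induction with Country B moving first.
- Free → Country A plays T1 (best of -3, 4, -1, -8); Country B gets -9.
- Moderate → Country A plays T3 (best of -5, -2, -5, 9); Country B gets 0.
- High → Country A plays T0 (best of 8, -6, -7, -7); Country B gets 4.
Among -9, 0, 4, the best is 4 at High. Subgame-perfect outcome: (T0, High) with payoffs (8, 4).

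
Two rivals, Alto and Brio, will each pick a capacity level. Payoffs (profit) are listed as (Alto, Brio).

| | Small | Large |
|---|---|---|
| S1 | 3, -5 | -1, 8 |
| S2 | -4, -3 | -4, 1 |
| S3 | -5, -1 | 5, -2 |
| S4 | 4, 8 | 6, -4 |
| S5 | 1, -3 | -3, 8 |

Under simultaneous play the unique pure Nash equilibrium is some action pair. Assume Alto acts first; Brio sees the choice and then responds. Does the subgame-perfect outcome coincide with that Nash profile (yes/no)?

Brio best-responds to each possible Alto move:
- S1: Brio compares -5, 8 and picks Large; Alto would get -1.
- S2: Brio compares -3, 1 and picks Large; Alto would get -4.
- S3: Brio compares -1, -2 and picks Small; Alto would get -5.
- S4: Brio compares 8, -4 and picks Small; Alto would get 4.
- S5: Brio compares -3, 8 and picks Large; Alto would get -3.
Maximizing over -1, -4, -5, 4, -3, Alto chooses S4. Subgame-perfect outcome: (S4, Small) with payoffs (4, 8).
For the simultaneous game, intersect best replies.
Alto's best replies: Small→S4; Large→S4.
Brio's best replies: S1→Large; S2→Large; S3→Small; S4→Small; S5→Large.
Only (S4, Small) has each player best-responding; Nash payoffs (4, 8).
Sequential outcome (S4, Small) coincides with the Nash profile (S4, Small).

yes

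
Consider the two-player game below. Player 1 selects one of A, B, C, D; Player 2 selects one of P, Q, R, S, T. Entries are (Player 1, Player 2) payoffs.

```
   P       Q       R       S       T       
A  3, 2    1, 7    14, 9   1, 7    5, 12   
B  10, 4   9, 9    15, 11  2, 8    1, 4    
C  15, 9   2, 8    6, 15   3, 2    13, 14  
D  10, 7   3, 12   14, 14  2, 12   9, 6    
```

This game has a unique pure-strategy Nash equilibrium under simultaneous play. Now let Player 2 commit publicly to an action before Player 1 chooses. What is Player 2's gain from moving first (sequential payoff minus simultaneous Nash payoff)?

3

Backward induction with Player 2 moving first.
- P: Player 1 compares 3, 10, 15, 10 and picks C; Player 2 would get 9.
- Q: Player 1 compares 1, 9, 2, 3 and picks B; Player 2 would get 9.
- R: Player 1 compares 14, 15, 6, 14 and picks B; Player 2 would get 11.
- S: Player 1 compares 1, 2, 3, 2 and picks C; Player 2 would get 2.
- T: Player 1 compares 5, 1, 13, 9 and picks C; Player 2 would get 14.
Player 2's induced payoffs are 9, 9, 11, 2, 14, so Player 2 commits to T. Subgame-perfect outcome: (C, T) with payoffs (13, 14).
For the simultaneous game, intersect best replies.
Player 1's best replies: P→C; Q→B; R→B; S→C; T→C.
Player 2's best replies: A→T; B→R; C→R; D→R.
Only (B, R) has each player best-responding; Nash payoffs (15, 11).
Player 2's commitment gain: 14 − 11 = 3.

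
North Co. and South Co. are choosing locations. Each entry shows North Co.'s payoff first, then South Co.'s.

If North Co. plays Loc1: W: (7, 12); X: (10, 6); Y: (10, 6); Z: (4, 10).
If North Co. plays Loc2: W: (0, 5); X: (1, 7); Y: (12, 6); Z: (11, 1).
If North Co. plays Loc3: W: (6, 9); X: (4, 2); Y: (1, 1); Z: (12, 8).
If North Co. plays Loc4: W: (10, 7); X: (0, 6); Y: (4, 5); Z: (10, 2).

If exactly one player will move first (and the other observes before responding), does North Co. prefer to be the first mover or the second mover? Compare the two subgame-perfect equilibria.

If North Co. leads: South Co.'s best replies are Loc1→W, Loc2→X, Loc3→W, Loc4→W; North Co.'s induced payoffs 7, 1, 6, 10; outcome (Loc4, W), payoffs (10, 7).
If South Co. leads: North Co.'s best replies are W→Loc4, X→Loc1, Y→Loc2, Z→Loc3; South Co.'s induced payoffs 7, 6, 6, 8; outcome (Loc3, Z), payoffs (12, 8).
North Co. gets 10 moving first and 12 moving second, so North Co. prefers to move second.

second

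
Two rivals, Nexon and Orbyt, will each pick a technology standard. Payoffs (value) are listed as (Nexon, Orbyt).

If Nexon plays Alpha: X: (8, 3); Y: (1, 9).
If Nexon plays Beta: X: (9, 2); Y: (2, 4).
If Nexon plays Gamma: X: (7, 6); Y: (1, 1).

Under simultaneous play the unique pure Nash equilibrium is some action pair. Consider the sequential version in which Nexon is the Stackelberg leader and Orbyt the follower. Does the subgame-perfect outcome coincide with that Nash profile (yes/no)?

Work backward from Orbyt's decision.
- Alpha → Orbyt plays Y (best of 3, 9); Nexon gets 1.
- Beta → Orbyt plays Y (best of 2, 4); Nexon gets 2.
- Gamma → Orbyt plays X (best of 6, 1); Nexon gets 7.
Among 1, 2, 7, the best is 7 at Gamma. Subgame-perfect outcome: (Gamma, X) with payoffs (7, 6).
Under simultaneous play:
Nexon's best replies: X→Beta; Y→Beta.
Orbyt's best replies: Alpha→Y; Beta→Y; Gamma→X.
Only (Beta, Y) has each player best-responding; Nash payoffs (2, 4).
Sequential outcome (Gamma, X) differs from the Nash profile (Beta, Y).

no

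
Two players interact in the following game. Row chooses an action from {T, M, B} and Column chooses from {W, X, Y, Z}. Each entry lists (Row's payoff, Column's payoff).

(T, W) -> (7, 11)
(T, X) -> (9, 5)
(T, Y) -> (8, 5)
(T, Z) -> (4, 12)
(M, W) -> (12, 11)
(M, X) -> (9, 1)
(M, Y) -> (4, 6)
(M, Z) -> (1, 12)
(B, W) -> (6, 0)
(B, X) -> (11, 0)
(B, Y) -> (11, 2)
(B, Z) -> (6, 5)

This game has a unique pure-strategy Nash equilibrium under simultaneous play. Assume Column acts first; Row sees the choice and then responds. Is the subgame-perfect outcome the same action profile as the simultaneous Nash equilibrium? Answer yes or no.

no

Solve by backward induction (Column leads).
- W: BR = M, leader payoff 11.
- X: BR = B, leader payoff 0.
- Y: BR = B, leader payoff 2.
- Z: BR = B, leader payoff 5.
Maximizing over 11, 0, 2, 5, Column chooses W. Subgame-perfect outcome: (M, W) with payoffs (12, 11).
Now find the simultaneous Nash equilibrium.
Row's best replies: W→M; X→B; Y→B; Z→B.
Column's best replies: T→Z; M→Z; B→Z.
The unique mutual best reply is (B, Z), giving (6, 5).
Sequential outcome (M, W) differs from the Nash profile (B, Z).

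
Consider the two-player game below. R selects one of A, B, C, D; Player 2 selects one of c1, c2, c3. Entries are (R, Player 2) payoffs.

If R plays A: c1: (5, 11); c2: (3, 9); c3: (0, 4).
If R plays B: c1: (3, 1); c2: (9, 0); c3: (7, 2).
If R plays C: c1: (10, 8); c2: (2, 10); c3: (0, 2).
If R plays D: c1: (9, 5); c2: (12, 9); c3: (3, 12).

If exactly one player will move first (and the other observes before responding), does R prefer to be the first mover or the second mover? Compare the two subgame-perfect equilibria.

second

If R leads: Player 2's best replies are A→c1, B→c3, C→c2, D→c3; R's induced payoffs 5, 7, 2, 3; outcome (B, c3), payoffs (7, 2).
If Player 2 leads: R's best replies are c1→C, c2→D, c3→B; Player 2's induced payoffs 8, 9, 2; outcome (D, c2), payoffs (12, 9).
R gets 7 moving first and 12 moving second, so R prefers to move second.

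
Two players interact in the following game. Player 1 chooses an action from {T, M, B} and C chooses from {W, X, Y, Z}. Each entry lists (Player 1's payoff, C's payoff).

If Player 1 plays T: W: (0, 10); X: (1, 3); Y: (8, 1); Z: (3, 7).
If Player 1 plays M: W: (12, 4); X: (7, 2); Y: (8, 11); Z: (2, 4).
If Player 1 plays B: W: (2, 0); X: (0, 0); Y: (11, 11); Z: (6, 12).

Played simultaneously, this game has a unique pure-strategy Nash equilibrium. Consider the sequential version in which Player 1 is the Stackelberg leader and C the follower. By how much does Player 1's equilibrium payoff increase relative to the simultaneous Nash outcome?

2

Backward induction with Player 1 moving first.
- T → C plays W (best of 10, 3, 1, 7); Player 1 gets 0.
- M → C plays Y (best of 4, 2, 11, 4); Player 1 gets 8.
- B → C plays Z (best of 0, 0, 11, 12); Player 1 gets 6.
Player 1's induced payoffs are 0, 8, 6, so Player 1 commits to M. Subgame-perfect outcome: (M, Y) with payoffs (8, 11).
Now find the simultaneous Nash equilibrium.
Player 1's best replies: W→M; X→M; Y→B; Z→B.
C's best replies: T→W; M→Y; B→Z.
Only (B, Z) has each player best-responding; Nash payoffs (6, 12).
Player 1's commitment gain: 8 − 6 = 2.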